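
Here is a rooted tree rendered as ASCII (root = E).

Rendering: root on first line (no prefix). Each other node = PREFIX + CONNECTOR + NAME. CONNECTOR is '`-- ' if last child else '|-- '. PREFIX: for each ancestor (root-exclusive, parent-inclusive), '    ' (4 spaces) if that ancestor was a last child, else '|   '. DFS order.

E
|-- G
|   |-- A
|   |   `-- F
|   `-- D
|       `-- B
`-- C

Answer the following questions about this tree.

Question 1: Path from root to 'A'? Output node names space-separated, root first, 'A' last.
Walk down from root: E -> G -> A

Answer: E G A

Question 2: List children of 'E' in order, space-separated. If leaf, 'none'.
Answer: G C

Derivation:
Node E's children (from adjacency): G, C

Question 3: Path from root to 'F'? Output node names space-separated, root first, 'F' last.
Walk down from root: E -> G -> A -> F

Answer: E G A F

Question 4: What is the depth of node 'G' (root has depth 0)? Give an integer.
Answer: 1

Derivation:
Path from root to G: E -> G
Depth = number of edges = 1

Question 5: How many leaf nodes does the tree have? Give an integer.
Answer: 3

Derivation:
Leaves (nodes with no children): B, C, F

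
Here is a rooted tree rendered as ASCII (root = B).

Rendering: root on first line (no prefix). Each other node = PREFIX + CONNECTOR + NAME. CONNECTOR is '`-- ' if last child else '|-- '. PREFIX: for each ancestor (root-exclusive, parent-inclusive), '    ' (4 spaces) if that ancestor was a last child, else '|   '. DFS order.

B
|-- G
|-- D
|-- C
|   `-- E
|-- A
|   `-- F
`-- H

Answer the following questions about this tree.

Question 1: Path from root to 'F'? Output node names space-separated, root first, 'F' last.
Answer: B A F

Derivation:
Walk down from root: B -> A -> F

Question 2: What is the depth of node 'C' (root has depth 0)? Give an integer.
Answer: 1

Derivation:
Path from root to C: B -> C
Depth = number of edges = 1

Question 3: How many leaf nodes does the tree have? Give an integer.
Answer: 5

Derivation:
Leaves (nodes with no children): D, E, F, G, H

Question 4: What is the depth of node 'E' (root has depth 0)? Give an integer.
Path from root to E: B -> C -> E
Depth = number of edges = 2

Answer: 2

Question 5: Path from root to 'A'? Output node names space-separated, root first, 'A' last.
Answer: B A

Derivation:
Walk down from root: B -> A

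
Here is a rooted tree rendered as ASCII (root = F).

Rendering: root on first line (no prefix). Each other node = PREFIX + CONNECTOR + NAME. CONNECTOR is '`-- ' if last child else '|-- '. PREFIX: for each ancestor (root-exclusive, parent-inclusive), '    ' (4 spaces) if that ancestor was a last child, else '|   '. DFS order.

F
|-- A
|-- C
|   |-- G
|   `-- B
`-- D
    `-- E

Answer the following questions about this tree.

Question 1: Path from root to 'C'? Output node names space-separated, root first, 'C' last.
Walk down from root: F -> C

Answer: F C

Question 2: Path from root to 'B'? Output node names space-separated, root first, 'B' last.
Answer: F C B

Derivation:
Walk down from root: F -> C -> B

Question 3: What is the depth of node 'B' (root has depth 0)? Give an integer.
Path from root to B: F -> C -> B
Depth = number of edges = 2

Answer: 2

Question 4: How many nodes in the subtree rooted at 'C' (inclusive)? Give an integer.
Answer: 3

Derivation:
Subtree rooted at C contains: B, C, G
Count = 3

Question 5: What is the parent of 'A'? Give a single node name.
Answer: F

Derivation:
Scan adjacency: A appears as child of F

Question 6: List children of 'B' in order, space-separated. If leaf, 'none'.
Node B's children (from adjacency): (leaf)

Answer: none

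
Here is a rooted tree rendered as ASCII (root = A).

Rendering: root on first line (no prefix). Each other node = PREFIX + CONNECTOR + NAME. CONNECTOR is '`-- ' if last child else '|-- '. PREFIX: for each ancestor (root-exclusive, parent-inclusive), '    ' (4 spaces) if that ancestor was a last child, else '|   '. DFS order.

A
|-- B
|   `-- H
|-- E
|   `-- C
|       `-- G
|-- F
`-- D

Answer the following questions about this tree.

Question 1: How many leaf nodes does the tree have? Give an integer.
Answer: 4

Derivation:
Leaves (nodes with no children): D, F, G, H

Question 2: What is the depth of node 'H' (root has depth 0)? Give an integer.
Path from root to H: A -> B -> H
Depth = number of edges = 2

Answer: 2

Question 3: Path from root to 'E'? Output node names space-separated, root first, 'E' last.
Walk down from root: A -> E

Answer: A E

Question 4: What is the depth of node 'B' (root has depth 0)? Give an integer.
Path from root to B: A -> B
Depth = number of edges = 1

Answer: 1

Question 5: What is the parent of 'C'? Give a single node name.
Scan adjacency: C appears as child of E

Answer: E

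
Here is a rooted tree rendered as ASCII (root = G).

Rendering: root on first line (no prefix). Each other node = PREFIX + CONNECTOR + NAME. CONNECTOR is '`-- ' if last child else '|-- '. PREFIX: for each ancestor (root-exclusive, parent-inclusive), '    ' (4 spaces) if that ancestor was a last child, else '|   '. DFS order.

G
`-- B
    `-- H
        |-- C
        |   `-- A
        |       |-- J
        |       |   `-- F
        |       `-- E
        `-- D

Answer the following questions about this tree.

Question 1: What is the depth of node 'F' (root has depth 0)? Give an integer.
Answer: 6

Derivation:
Path from root to F: G -> B -> H -> C -> A -> J -> F
Depth = number of edges = 6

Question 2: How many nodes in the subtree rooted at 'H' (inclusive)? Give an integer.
Subtree rooted at H contains: A, C, D, E, F, H, J
Count = 7

Answer: 7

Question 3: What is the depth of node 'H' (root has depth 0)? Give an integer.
Answer: 2

Derivation:
Path from root to H: G -> B -> H
Depth = number of edges = 2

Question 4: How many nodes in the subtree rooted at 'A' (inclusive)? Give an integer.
Subtree rooted at A contains: A, E, F, J
Count = 4

Answer: 4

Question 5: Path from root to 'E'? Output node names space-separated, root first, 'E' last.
Answer: G B H C A E

Derivation:
Walk down from root: G -> B -> H -> C -> A -> E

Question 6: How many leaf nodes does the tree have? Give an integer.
Answer: 3

Derivation:
Leaves (nodes with no children): D, E, F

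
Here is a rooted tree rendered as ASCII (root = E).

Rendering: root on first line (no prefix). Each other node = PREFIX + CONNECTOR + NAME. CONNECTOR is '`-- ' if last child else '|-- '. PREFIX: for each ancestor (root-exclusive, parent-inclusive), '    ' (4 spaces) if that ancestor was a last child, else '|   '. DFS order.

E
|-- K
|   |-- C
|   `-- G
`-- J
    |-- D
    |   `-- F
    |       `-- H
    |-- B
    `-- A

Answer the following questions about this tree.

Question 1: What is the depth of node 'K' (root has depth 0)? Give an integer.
Path from root to K: E -> K
Depth = number of edges = 1

Answer: 1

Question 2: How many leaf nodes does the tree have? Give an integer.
Leaves (nodes with no children): A, B, C, G, H

Answer: 5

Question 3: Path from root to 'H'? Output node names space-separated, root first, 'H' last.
Answer: E J D F H

Derivation:
Walk down from root: E -> J -> D -> F -> H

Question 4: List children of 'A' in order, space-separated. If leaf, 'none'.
Node A's children (from adjacency): (leaf)

Answer: none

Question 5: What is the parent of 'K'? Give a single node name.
Answer: E

Derivation:
Scan adjacency: K appears as child of E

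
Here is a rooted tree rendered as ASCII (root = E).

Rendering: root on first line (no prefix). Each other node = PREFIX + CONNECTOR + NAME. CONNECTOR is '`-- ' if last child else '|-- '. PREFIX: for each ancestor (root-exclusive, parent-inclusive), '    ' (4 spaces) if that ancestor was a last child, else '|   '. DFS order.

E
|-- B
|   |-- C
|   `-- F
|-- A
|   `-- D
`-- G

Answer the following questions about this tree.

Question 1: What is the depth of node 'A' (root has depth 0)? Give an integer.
Path from root to A: E -> A
Depth = number of edges = 1

Answer: 1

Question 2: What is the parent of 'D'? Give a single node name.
Answer: A

Derivation:
Scan adjacency: D appears as child of A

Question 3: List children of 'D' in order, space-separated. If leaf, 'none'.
Answer: none

Derivation:
Node D's children (from adjacency): (leaf)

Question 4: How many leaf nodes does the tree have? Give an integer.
Leaves (nodes with no children): C, D, F, G

Answer: 4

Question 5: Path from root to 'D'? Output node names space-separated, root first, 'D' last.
Answer: E A D

Derivation:
Walk down from root: E -> A -> D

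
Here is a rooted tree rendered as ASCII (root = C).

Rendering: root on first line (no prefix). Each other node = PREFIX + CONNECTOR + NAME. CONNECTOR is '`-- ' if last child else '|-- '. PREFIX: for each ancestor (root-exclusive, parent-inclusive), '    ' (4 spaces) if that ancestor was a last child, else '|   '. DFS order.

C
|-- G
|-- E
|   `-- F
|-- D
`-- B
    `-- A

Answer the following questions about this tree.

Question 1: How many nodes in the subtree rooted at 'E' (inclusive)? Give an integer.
Answer: 2

Derivation:
Subtree rooted at E contains: E, F
Count = 2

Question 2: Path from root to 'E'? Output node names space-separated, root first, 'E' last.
Answer: C E

Derivation:
Walk down from root: C -> E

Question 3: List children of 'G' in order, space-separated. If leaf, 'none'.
Answer: none

Derivation:
Node G's children (from adjacency): (leaf)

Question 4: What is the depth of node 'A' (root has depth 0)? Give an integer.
Path from root to A: C -> B -> A
Depth = number of edges = 2

Answer: 2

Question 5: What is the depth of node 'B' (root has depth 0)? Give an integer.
Answer: 1

Derivation:
Path from root to B: C -> B
Depth = number of edges = 1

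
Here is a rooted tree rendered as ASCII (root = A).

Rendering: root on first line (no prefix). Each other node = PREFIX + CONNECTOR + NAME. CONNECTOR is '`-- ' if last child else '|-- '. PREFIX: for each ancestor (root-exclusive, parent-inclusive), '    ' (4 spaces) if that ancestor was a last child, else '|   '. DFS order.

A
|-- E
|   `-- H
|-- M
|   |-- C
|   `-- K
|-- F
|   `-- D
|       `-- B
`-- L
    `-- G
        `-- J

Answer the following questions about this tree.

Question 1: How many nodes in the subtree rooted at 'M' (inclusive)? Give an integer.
Subtree rooted at M contains: C, K, M
Count = 3

Answer: 3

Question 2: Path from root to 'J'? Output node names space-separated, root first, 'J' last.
Answer: A L G J

Derivation:
Walk down from root: A -> L -> G -> J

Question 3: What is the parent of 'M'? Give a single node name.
Scan adjacency: M appears as child of A

Answer: A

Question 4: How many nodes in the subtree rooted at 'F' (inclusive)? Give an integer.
Subtree rooted at F contains: B, D, F
Count = 3

Answer: 3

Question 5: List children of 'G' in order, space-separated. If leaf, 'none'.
Answer: J

Derivation:
Node G's children (from adjacency): J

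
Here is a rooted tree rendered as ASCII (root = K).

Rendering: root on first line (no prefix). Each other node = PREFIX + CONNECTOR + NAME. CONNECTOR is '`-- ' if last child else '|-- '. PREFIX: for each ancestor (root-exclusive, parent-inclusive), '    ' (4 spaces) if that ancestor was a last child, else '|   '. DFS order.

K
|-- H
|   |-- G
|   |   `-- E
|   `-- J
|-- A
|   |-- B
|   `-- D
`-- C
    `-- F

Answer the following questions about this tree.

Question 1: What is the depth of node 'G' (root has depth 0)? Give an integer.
Path from root to G: K -> H -> G
Depth = number of edges = 2

Answer: 2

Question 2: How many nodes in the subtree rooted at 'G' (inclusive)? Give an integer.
Answer: 2

Derivation:
Subtree rooted at G contains: E, G
Count = 2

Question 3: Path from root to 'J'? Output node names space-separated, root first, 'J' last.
Walk down from root: K -> H -> J

Answer: K H J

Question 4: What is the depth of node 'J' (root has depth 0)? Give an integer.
Path from root to J: K -> H -> J
Depth = number of edges = 2

Answer: 2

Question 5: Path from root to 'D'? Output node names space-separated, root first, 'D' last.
Walk down from root: K -> A -> D

Answer: K A D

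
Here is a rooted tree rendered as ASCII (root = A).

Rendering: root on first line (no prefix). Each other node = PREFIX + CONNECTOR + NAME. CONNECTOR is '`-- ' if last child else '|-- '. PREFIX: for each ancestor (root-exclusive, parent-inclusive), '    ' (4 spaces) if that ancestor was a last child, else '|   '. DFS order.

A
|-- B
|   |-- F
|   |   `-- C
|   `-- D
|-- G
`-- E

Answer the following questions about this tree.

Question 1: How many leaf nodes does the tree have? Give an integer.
Leaves (nodes with no children): C, D, E, G

Answer: 4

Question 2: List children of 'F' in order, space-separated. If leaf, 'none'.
Node F's children (from adjacency): C

Answer: C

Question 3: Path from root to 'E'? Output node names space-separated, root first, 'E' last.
Walk down from root: A -> E

Answer: A E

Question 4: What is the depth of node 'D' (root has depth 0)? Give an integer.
Path from root to D: A -> B -> D
Depth = number of edges = 2

Answer: 2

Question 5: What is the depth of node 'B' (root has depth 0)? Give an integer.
Path from root to B: A -> B
Depth = number of edges = 1

Answer: 1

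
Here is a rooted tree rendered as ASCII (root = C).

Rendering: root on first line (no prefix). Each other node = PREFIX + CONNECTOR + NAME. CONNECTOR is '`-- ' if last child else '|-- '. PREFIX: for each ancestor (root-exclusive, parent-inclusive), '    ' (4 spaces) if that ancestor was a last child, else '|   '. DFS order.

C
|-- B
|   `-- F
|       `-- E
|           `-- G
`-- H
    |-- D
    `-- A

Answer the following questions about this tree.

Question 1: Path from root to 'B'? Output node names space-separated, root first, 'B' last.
Answer: C B

Derivation:
Walk down from root: C -> B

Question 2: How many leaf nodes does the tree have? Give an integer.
Answer: 3

Derivation:
Leaves (nodes with no children): A, D, G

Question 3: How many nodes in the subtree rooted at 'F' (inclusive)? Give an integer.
Subtree rooted at F contains: E, F, G
Count = 3

Answer: 3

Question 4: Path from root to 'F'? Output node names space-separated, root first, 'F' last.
Answer: C B F

Derivation:
Walk down from root: C -> B -> F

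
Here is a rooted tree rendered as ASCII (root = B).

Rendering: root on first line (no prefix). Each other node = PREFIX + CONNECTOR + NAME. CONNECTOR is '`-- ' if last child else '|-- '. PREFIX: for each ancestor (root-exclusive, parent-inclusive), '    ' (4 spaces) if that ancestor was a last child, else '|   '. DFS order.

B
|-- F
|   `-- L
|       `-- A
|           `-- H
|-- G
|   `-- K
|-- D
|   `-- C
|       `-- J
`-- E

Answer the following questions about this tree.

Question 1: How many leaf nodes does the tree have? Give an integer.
Leaves (nodes with no children): E, H, J, K

Answer: 4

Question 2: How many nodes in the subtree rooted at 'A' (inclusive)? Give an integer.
Answer: 2

Derivation:
Subtree rooted at A contains: A, H
Count = 2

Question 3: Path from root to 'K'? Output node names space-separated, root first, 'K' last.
Walk down from root: B -> G -> K

Answer: B G K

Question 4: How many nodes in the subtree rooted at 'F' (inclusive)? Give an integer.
Subtree rooted at F contains: A, F, H, L
Count = 4

Answer: 4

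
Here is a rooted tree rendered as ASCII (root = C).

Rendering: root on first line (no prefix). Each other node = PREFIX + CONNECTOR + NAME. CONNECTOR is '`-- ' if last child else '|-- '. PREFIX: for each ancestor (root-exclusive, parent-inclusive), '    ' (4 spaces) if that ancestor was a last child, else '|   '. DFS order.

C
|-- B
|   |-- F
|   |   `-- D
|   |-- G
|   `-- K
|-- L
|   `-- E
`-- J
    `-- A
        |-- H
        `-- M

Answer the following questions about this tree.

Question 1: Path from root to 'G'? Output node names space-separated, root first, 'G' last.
Answer: C B G

Derivation:
Walk down from root: C -> B -> G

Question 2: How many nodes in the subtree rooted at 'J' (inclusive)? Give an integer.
Subtree rooted at J contains: A, H, J, M
Count = 4

Answer: 4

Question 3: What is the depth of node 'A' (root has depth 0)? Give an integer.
Path from root to A: C -> J -> A
Depth = number of edges = 2

Answer: 2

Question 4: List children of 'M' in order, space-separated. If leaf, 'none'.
Answer: none

Derivation:
Node M's children (from adjacency): (leaf)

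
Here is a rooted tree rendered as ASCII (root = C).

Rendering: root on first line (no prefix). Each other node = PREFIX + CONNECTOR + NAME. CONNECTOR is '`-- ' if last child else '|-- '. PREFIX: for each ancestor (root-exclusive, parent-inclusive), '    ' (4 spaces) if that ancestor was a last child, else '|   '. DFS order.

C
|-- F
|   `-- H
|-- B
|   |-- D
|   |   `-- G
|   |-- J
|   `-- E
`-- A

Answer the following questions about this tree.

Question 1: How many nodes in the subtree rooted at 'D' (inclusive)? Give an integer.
Answer: 2

Derivation:
Subtree rooted at D contains: D, G
Count = 2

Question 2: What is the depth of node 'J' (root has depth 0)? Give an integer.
Answer: 2

Derivation:
Path from root to J: C -> B -> J
Depth = number of edges = 2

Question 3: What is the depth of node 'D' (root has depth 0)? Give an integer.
Answer: 2

Derivation:
Path from root to D: C -> B -> D
Depth = number of edges = 2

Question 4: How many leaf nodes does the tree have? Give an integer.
Answer: 5

Derivation:
Leaves (nodes with no children): A, E, G, H, J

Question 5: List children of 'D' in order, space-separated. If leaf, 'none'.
Node D's children (from adjacency): G

Answer: G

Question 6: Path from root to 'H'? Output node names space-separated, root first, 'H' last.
Answer: C F H

Derivation:
Walk down from root: C -> F -> H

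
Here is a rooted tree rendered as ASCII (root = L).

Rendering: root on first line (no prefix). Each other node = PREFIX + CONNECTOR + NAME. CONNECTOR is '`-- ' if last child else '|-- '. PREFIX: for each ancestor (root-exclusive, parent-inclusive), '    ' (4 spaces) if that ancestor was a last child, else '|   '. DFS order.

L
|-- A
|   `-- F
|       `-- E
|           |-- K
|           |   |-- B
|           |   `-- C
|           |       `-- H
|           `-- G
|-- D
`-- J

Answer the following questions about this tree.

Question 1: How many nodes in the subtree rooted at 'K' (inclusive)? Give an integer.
Answer: 4

Derivation:
Subtree rooted at K contains: B, C, H, K
Count = 4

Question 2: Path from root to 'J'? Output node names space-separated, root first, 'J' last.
Walk down from root: L -> J

Answer: L J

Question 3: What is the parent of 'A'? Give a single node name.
Answer: L

Derivation:
Scan adjacency: A appears as child of L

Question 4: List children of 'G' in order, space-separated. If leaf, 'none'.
Node G's children (from adjacency): (leaf)

Answer: none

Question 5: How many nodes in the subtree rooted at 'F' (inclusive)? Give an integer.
Answer: 7

Derivation:
Subtree rooted at F contains: B, C, E, F, G, H, K
Count = 7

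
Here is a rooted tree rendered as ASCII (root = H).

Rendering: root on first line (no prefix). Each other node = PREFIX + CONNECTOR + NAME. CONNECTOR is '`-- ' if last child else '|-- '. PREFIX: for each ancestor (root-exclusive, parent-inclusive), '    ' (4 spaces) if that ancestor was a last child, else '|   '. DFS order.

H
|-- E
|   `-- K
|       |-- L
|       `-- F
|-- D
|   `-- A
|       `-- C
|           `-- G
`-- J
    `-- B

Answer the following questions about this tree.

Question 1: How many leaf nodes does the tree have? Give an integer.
Leaves (nodes with no children): B, F, G, L

Answer: 4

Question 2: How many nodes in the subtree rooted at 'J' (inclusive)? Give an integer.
Answer: 2

Derivation:
Subtree rooted at J contains: B, J
Count = 2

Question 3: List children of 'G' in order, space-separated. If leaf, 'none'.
Answer: none

Derivation:
Node G's children (from adjacency): (leaf)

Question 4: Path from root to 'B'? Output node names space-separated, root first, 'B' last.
Walk down from root: H -> J -> B

Answer: H J B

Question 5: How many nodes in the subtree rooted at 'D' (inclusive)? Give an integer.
Answer: 4

Derivation:
Subtree rooted at D contains: A, C, D, G
Count = 4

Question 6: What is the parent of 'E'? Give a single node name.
Scan adjacency: E appears as child of H

Answer: H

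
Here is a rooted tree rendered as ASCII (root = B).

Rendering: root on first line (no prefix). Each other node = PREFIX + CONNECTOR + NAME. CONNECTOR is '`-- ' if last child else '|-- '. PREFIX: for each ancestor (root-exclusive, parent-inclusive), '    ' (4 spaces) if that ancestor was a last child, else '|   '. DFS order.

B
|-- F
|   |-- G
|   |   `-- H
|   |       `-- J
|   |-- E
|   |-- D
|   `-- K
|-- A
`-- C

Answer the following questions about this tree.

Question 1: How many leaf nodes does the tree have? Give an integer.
Leaves (nodes with no children): A, C, D, E, J, K

Answer: 6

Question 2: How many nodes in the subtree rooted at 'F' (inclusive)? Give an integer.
Subtree rooted at F contains: D, E, F, G, H, J, K
Count = 7

Answer: 7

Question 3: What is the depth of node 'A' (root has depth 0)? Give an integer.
Path from root to A: B -> A
Depth = number of edges = 1

Answer: 1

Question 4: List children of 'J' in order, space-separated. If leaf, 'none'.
Answer: none

Derivation:
Node J's children (from adjacency): (leaf)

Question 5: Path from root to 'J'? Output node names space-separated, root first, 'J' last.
Walk down from root: B -> F -> G -> H -> J

Answer: B F G H J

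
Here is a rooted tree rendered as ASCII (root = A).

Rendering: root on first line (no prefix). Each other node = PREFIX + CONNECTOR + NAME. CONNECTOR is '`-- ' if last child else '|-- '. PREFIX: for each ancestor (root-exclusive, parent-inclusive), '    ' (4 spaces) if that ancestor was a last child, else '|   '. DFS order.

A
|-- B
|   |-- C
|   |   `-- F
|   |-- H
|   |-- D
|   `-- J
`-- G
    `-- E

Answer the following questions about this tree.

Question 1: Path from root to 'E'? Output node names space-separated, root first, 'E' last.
Answer: A G E

Derivation:
Walk down from root: A -> G -> E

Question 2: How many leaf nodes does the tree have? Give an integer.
Leaves (nodes with no children): D, E, F, H, J

Answer: 5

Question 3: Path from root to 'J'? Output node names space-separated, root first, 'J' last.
Answer: A B J

Derivation:
Walk down from root: A -> B -> J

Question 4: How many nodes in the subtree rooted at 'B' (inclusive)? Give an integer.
Subtree rooted at B contains: B, C, D, F, H, J
Count = 6

Answer: 6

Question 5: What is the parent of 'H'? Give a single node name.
Scan adjacency: H appears as child of B

Answer: B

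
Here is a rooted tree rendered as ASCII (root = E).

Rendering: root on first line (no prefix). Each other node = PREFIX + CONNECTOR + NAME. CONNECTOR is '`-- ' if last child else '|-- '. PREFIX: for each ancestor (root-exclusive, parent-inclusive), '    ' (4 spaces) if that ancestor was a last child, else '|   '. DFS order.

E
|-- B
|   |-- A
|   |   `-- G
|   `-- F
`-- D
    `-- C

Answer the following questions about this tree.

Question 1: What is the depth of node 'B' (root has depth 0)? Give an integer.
Answer: 1

Derivation:
Path from root to B: E -> B
Depth = number of edges = 1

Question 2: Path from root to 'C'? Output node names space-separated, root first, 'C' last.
Walk down from root: E -> D -> C

Answer: E D C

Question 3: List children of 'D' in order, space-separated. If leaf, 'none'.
Node D's children (from adjacency): C

Answer: C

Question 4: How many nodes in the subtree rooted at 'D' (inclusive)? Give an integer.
Answer: 2

Derivation:
Subtree rooted at D contains: C, D
Count = 2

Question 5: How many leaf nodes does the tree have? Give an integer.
Answer: 3

Derivation:
Leaves (nodes with no children): C, F, G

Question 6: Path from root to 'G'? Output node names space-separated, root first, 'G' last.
Walk down from root: E -> B -> A -> G

Answer: E B A G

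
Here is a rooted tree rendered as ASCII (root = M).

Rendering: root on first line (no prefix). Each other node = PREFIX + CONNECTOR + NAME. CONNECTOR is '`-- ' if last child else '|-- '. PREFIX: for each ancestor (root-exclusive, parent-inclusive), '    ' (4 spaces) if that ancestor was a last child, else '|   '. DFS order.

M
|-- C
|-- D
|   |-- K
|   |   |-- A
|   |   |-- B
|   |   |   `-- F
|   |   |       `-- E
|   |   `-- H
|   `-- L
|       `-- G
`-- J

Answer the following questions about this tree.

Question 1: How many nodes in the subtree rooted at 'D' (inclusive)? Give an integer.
Answer: 9

Derivation:
Subtree rooted at D contains: A, B, D, E, F, G, H, K, L
Count = 9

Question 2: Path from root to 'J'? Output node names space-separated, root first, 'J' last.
Answer: M J

Derivation:
Walk down from root: M -> J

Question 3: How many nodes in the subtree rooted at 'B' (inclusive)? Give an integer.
Subtree rooted at B contains: B, E, F
Count = 3

Answer: 3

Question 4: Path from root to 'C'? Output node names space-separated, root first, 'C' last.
Answer: M C

Derivation:
Walk down from root: M -> C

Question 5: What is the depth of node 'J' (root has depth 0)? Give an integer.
Answer: 1

Derivation:
Path from root to J: M -> J
Depth = number of edges = 1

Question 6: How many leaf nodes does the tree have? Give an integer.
Answer: 6

Derivation:
Leaves (nodes with no children): A, C, E, G, H, J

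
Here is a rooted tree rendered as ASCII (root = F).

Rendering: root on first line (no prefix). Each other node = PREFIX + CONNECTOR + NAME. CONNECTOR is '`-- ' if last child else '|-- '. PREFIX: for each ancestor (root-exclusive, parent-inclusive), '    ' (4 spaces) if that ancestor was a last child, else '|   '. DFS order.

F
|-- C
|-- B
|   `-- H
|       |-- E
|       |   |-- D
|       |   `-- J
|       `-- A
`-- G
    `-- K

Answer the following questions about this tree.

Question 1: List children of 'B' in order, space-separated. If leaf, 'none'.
Node B's children (from adjacency): H

Answer: H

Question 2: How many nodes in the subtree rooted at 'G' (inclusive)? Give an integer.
Subtree rooted at G contains: G, K
Count = 2

Answer: 2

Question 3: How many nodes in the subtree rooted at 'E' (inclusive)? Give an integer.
Subtree rooted at E contains: D, E, J
Count = 3

Answer: 3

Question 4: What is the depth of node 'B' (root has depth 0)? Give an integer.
Path from root to B: F -> B
Depth = number of edges = 1

Answer: 1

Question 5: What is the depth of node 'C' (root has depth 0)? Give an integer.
Path from root to C: F -> C
Depth = number of edges = 1

Answer: 1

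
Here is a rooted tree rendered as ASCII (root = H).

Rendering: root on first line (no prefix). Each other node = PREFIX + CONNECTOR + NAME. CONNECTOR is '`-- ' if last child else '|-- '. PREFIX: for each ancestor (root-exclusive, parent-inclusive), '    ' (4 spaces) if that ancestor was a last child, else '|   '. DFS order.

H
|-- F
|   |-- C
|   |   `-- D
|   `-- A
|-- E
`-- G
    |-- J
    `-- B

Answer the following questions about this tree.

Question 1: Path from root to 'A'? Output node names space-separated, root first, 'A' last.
Answer: H F A

Derivation:
Walk down from root: H -> F -> A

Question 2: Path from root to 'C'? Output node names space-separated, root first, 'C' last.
Answer: H F C

Derivation:
Walk down from root: H -> F -> C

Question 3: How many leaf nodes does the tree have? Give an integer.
Leaves (nodes with no children): A, B, D, E, J

Answer: 5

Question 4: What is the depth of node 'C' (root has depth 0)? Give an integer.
Path from root to C: H -> F -> C
Depth = number of edges = 2

Answer: 2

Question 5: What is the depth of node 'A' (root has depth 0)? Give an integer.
Answer: 2

Derivation:
Path from root to A: H -> F -> A
Depth = number of edges = 2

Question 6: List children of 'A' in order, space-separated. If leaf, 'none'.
Node A's children (from adjacency): (leaf)

Answer: none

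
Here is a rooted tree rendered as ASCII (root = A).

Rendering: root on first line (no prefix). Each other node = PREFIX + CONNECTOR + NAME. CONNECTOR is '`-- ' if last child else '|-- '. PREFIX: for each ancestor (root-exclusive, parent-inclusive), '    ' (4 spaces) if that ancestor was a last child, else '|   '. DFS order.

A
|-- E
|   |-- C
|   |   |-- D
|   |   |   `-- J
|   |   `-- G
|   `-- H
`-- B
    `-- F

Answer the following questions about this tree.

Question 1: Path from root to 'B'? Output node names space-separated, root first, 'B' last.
Answer: A B

Derivation:
Walk down from root: A -> B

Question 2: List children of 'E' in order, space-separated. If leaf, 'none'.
Answer: C H

Derivation:
Node E's children (from adjacency): C, H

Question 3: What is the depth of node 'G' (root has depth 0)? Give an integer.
Answer: 3

Derivation:
Path from root to G: A -> E -> C -> G
Depth = number of edges = 3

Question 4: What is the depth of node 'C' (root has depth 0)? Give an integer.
Path from root to C: A -> E -> C
Depth = number of edges = 2

Answer: 2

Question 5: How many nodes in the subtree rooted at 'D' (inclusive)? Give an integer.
Subtree rooted at D contains: D, J
Count = 2

Answer: 2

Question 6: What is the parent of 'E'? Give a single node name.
Answer: A

Derivation:
Scan adjacency: E appears as child of A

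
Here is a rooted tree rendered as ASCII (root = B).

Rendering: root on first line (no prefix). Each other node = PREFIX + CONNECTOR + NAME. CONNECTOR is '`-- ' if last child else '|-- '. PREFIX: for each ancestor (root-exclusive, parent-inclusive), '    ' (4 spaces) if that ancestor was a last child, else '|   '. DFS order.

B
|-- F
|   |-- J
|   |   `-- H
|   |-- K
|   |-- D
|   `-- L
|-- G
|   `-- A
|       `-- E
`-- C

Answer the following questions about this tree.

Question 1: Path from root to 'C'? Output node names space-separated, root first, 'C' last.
Walk down from root: B -> C

Answer: B C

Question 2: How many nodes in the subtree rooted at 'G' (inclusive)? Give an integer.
Answer: 3

Derivation:
Subtree rooted at G contains: A, E, G
Count = 3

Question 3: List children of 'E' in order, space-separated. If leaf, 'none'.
Answer: none

Derivation:
Node E's children (from adjacency): (leaf)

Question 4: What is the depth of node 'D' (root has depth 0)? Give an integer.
Answer: 2

Derivation:
Path from root to D: B -> F -> D
Depth = number of edges = 2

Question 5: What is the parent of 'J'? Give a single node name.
Answer: F

Derivation:
Scan adjacency: J appears as child of F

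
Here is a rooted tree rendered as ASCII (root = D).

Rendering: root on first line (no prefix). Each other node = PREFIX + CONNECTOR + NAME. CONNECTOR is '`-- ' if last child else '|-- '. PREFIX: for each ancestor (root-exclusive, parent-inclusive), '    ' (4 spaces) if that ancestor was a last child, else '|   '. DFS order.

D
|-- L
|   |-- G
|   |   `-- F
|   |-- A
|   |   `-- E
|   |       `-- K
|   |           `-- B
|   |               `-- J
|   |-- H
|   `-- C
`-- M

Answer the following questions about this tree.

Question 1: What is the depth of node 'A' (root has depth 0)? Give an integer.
Path from root to A: D -> L -> A
Depth = number of edges = 2

Answer: 2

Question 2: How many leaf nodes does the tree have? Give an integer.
Leaves (nodes with no children): C, F, H, J, M

Answer: 5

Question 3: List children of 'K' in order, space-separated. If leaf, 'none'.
Answer: B

Derivation:
Node K's children (from adjacency): B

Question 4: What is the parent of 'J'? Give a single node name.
Answer: B

Derivation:
Scan adjacency: J appears as child of B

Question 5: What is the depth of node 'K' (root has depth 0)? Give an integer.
Path from root to K: D -> L -> A -> E -> K
Depth = number of edges = 4

Answer: 4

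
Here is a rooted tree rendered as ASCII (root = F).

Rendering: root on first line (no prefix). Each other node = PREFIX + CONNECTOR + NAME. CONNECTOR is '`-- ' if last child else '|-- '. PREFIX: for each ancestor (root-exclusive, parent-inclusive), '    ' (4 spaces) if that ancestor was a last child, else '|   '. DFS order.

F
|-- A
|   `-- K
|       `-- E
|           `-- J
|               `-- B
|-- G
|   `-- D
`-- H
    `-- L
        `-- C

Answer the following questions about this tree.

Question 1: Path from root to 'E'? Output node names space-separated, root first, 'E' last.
Walk down from root: F -> A -> K -> E

Answer: F A K E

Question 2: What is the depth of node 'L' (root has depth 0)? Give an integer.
Answer: 2

Derivation:
Path from root to L: F -> H -> L
Depth = number of edges = 2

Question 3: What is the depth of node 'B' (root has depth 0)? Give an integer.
Answer: 5

Derivation:
Path from root to B: F -> A -> K -> E -> J -> B
Depth = number of edges = 5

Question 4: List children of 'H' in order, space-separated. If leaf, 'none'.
Answer: L

Derivation:
Node H's children (from adjacency): L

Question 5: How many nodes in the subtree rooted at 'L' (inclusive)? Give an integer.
Subtree rooted at L contains: C, L
Count = 2

Answer: 2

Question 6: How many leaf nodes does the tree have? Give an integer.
Leaves (nodes with no children): B, C, D

Answer: 3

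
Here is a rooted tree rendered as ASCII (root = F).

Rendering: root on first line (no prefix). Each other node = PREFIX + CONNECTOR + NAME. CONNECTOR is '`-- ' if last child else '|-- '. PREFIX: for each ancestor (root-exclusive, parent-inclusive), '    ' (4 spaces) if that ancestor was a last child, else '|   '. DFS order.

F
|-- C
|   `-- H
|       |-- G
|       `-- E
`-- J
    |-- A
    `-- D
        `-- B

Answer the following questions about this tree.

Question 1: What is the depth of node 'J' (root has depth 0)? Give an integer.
Answer: 1

Derivation:
Path from root to J: F -> J
Depth = number of edges = 1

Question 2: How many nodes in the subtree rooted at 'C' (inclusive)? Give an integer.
Subtree rooted at C contains: C, E, G, H
Count = 4

Answer: 4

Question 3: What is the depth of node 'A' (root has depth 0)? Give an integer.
Path from root to A: F -> J -> A
Depth = number of edges = 2

Answer: 2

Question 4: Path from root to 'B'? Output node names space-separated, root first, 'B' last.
Answer: F J D B

Derivation:
Walk down from root: F -> J -> D -> B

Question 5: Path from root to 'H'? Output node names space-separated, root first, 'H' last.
Answer: F C H

Derivation:
Walk down from root: F -> C -> H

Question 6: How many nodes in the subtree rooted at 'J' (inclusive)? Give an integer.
Answer: 4

Derivation:
Subtree rooted at J contains: A, B, D, J
Count = 4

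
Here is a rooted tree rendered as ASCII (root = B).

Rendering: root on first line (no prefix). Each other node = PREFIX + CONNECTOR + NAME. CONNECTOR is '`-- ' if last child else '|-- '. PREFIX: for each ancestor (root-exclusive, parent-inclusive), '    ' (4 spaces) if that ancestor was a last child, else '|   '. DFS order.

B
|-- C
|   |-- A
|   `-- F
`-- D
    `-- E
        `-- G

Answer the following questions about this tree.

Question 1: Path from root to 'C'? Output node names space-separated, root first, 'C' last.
Walk down from root: B -> C

Answer: B C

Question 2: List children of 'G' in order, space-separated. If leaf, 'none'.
Node G's children (from adjacency): (leaf)

Answer: none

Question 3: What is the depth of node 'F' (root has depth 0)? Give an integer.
Answer: 2

Derivation:
Path from root to F: B -> C -> F
Depth = number of edges = 2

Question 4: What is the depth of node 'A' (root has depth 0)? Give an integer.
Path from root to A: B -> C -> A
Depth = number of edges = 2

Answer: 2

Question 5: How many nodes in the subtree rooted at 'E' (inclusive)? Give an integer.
Subtree rooted at E contains: E, G
Count = 2

Answer: 2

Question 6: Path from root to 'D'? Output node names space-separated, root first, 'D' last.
Walk down from root: B -> D

Answer: B D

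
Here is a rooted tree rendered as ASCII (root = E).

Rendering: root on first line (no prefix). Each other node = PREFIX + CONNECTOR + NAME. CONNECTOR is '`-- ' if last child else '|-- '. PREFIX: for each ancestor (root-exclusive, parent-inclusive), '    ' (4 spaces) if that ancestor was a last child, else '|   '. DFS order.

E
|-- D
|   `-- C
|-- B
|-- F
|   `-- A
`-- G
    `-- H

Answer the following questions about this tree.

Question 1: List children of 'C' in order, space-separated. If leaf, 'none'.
Answer: none

Derivation:
Node C's children (from adjacency): (leaf)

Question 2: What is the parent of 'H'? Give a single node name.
Answer: G

Derivation:
Scan adjacency: H appears as child of G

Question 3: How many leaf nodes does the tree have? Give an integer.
Answer: 4

Derivation:
Leaves (nodes with no children): A, B, C, H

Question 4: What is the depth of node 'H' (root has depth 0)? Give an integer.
Path from root to H: E -> G -> H
Depth = number of edges = 2

Answer: 2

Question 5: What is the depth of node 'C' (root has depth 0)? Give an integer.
Path from root to C: E -> D -> C
Depth = number of edges = 2

Answer: 2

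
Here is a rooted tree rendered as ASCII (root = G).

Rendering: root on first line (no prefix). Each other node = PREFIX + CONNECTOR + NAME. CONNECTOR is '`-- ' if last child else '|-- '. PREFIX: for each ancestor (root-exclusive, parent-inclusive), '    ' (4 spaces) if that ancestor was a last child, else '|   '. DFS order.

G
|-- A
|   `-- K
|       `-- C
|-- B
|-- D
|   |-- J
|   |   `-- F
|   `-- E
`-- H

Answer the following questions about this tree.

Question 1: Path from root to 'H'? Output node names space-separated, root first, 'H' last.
Answer: G H

Derivation:
Walk down from root: G -> H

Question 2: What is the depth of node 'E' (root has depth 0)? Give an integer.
Answer: 2

Derivation:
Path from root to E: G -> D -> E
Depth = number of edges = 2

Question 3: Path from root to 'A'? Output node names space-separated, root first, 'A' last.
Walk down from root: G -> A

Answer: G A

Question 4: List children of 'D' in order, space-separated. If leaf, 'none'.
Node D's children (from adjacency): J, E

Answer: J E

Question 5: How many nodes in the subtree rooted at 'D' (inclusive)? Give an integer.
Subtree rooted at D contains: D, E, F, J
Count = 4

Answer: 4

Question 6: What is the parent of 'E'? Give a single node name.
Scan adjacency: E appears as child of D

Answer: D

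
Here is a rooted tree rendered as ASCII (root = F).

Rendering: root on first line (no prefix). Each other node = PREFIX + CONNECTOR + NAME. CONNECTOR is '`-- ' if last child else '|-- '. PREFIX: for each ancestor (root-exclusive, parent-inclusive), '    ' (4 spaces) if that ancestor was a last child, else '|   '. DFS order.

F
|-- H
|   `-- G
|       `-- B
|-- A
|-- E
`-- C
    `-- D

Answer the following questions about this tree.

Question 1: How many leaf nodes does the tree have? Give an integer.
Answer: 4

Derivation:
Leaves (nodes with no children): A, B, D, E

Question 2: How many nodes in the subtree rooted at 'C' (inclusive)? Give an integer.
Answer: 2

Derivation:
Subtree rooted at C contains: C, D
Count = 2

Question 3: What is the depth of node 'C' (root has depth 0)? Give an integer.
Answer: 1

Derivation:
Path from root to C: F -> C
Depth = number of edges = 1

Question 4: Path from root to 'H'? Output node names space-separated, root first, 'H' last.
Walk down from root: F -> H

Answer: F H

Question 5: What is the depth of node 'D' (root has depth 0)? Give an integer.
Answer: 2

Derivation:
Path from root to D: F -> C -> D
Depth = number of edges = 2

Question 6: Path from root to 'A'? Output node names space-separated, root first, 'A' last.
Walk down from root: F -> A

Answer: F A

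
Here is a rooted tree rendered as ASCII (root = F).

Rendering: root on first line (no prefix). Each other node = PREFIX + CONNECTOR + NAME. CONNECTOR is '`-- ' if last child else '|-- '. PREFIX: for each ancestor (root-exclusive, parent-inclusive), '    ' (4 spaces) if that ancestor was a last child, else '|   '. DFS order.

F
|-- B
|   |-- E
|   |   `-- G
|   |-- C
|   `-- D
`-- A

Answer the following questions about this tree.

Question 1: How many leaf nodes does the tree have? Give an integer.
Leaves (nodes with no children): A, C, D, G

Answer: 4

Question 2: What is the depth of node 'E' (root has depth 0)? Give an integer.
Answer: 2

Derivation:
Path from root to E: F -> B -> E
Depth = number of edges = 2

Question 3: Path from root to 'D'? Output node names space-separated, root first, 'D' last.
Walk down from root: F -> B -> D

Answer: F B D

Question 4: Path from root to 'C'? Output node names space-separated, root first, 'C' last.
Walk down from root: F -> B -> C

Answer: F B C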